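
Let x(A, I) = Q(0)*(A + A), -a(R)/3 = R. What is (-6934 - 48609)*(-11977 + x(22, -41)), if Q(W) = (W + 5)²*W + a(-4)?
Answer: 635911807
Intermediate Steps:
a(R) = -3*R
Q(W) = 12 + W*(5 + W)² (Q(W) = (W + 5)²*W - 3*(-4) = (5 + W)²*W + 12 = W*(5 + W)² + 12 = 12 + W*(5 + W)²)
x(A, I) = 24*A (x(A, I) = (12 + 0*(5 + 0)²)*(A + A) = (12 + 0*5²)*(2*A) = (12 + 0*25)*(2*A) = (12 + 0)*(2*A) = 12*(2*A) = 24*A)
(-6934 - 48609)*(-11977 + x(22, -41)) = (-6934 - 48609)*(-11977 + 24*22) = -55543*(-11977 + 528) = -55543*(-11449) = 635911807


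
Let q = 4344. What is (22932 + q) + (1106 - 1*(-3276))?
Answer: 31658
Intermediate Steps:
(22932 + q) + (1106 - 1*(-3276)) = (22932 + 4344) + (1106 - 1*(-3276)) = 27276 + (1106 + 3276) = 27276 + 4382 = 31658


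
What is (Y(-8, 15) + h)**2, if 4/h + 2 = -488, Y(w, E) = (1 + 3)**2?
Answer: 15350724/60025 ≈ 255.74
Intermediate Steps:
Y(w, E) = 16 (Y(w, E) = 4**2 = 16)
h = -2/245 (h = 4/(-2 - 488) = 4/(-490) = 4*(-1/490) = -2/245 ≈ -0.0081633)
(Y(-8, 15) + h)**2 = (16 - 2/245)**2 = (3918/245)**2 = 15350724/60025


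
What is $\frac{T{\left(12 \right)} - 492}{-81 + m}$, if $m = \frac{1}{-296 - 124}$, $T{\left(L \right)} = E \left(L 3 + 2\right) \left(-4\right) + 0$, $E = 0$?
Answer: $\frac{206640}{34021} \approx 6.0739$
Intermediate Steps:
$T{\left(L \right)} = 0$ ($T{\left(L \right)} = 0 \left(L 3 + 2\right) \left(-4\right) + 0 = 0 \left(3 L + 2\right) \left(-4\right) + 0 = 0 \left(2 + 3 L\right) \left(-4\right) + 0 = 0 \left(-4\right) + 0 = 0 + 0 = 0$)
$m = - \frac{1}{420}$ ($m = \frac{1}{-296 + \left(-159 + 35\right)} = \frac{1}{-296 - 124} = \frac{1}{-420} = - \frac{1}{420} \approx -0.002381$)
$\frac{T{\left(12 \right)} - 492}{-81 + m} = \frac{0 - 492}{-81 - \frac{1}{420}} = - \frac{492}{- \frac{34021}{420}} = \left(-492\right) \left(- \frac{420}{34021}\right) = \frac{206640}{34021}$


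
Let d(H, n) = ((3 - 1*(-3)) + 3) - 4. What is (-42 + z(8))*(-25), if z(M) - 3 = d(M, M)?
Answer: 850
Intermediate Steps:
d(H, n) = 5 (d(H, n) = ((3 + 3) + 3) - 4 = (6 + 3) - 4 = 9 - 4 = 5)
z(M) = 8 (z(M) = 3 + 5 = 8)
(-42 + z(8))*(-25) = (-42 + 8)*(-25) = -34*(-25) = 850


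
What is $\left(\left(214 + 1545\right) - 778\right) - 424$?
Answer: $557$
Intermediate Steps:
$\left(\left(214 + 1545\right) - 778\right) - 424 = \left(1759 - 778\right) - 424 = 981 - 424 = 557$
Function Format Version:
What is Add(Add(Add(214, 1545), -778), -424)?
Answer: 557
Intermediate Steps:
Add(Add(Add(214, 1545), -778), -424) = Add(Add(1759, -778), -424) = Add(981, -424) = 557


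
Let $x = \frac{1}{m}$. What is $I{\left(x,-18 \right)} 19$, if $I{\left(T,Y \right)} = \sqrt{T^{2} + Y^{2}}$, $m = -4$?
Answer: $\frac{19 \sqrt{5185}}{4} \approx 342.03$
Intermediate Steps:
$x = - \frac{1}{4}$ ($x = \frac{1}{-4} = - \frac{1}{4} \approx -0.25$)
$I{\left(x,-18 \right)} 19 = \sqrt{\left(- \frac{1}{4}\right)^{2} + \left(-18\right)^{2}} \cdot 19 = \sqrt{\frac{1}{16} + 324} \cdot 19 = \sqrt{\frac{5185}{16}} \cdot 19 = \frac{\sqrt{5185}}{4} \cdot 19 = \frac{19 \sqrt{5185}}{4}$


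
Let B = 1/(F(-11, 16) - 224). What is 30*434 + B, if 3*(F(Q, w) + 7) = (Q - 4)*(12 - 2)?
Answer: 3658619/281 ≈ 13020.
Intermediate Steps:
F(Q, w) = -61/3 + 10*Q/3 (F(Q, w) = -7 + ((Q - 4)*(12 - 2))/3 = -7 + ((-4 + Q)*10)/3 = -7 + (-40 + 10*Q)/3 = -7 + (-40/3 + 10*Q/3) = -61/3 + 10*Q/3)
B = -1/281 (B = 1/((-61/3 + (10/3)*(-11)) - 224) = 1/((-61/3 - 110/3) - 224) = 1/(-57 - 224) = 1/(-281) = -1/281 ≈ -0.0035587)
30*434 + B = 30*434 - 1/281 = 13020 - 1/281 = 3658619/281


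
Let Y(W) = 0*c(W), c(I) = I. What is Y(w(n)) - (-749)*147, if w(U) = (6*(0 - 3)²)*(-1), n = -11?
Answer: 110103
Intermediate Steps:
w(U) = -54 (w(U) = (6*(-3)²)*(-1) = (6*9)*(-1) = 54*(-1) = -54)
Y(W) = 0 (Y(W) = 0*W = 0)
Y(w(n)) - (-749)*147 = 0 - (-749)*147 = 0 - 1*(-110103) = 0 + 110103 = 110103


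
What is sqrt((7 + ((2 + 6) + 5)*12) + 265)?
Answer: 2*sqrt(107) ≈ 20.688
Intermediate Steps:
sqrt((7 + ((2 + 6) + 5)*12) + 265) = sqrt((7 + (8 + 5)*12) + 265) = sqrt((7 + 13*12) + 265) = sqrt((7 + 156) + 265) = sqrt(163 + 265) = sqrt(428) = 2*sqrt(107)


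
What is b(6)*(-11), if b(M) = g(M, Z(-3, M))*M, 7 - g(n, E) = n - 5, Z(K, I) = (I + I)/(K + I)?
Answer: -396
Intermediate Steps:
Z(K, I) = 2*I/(I + K) (Z(K, I) = (2*I)/(I + K) = 2*I/(I + K))
g(n, E) = 12 - n (g(n, E) = 7 - (n - 5) = 7 - (-5 + n) = 7 + (5 - n) = 12 - n)
b(M) = M*(12 - M) (b(M) = (12 - M)*M = M*(12 - M))
b(6)*(-11) = (6*(12 - 1*6))*(-11) = (6*(12 - 6))*(-11) = (6*6)*(-11) = 36*(-11) = -396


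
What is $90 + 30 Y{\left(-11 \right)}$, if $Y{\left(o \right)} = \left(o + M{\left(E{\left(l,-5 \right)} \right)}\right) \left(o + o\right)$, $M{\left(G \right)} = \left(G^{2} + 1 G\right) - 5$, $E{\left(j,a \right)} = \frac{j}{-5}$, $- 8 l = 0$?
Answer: $10650$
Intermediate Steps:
$l = 0$ ($l = \left(- \frac{1}{8}\right) 0 = 0$)
$E{\left(j,a \right)} = - \frac{j}{5}$ ($E{\left(j,a \right)} = j \left(- \frac{1}{5}\right) = - \frac{j}{5}$)
$M{\left(G \right)} = -5 + G + G^{2}$ ($M{\left(G \right)} = \left(G^{2} + G\right) - 5 = \left(G + G^{2}\right) - 5 = -5 + G + G^{2}$)
$Y{\left(o \right)} = 2 o \left(-5 + o\right)$ ($Y{\left(o \right)} = \left(o - \left(5 - \left(\left(- \frac{1}{5}\right) 0\right)^{2}\right)\right) \left(o + o\right) = \left(o + \left(-5 + 0 + 0^{2}\right)\right) 2 o = \left(o + \left(-5 + 0 + 0\right)\right) 2 o = \left(o - 5\right) 2 o = \left(-5 + o\right) 2 o = 2 o \left(-5 + o\right)$)
$90 + 30 Y{\left(-11 \right)} = 90 + 30 \cdot 2 \left(-11\right) \left(-5 - 11\right) = 90 + 30 \cdot 2 \left(-11\right) \left(-16\right) = 90 + 30 \cdot 352 = 90 + 10560 = 10650$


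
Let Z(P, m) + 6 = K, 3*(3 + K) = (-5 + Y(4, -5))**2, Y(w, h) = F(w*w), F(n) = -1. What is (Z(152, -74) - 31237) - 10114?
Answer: -41348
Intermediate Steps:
Y(w, h) = -1
K = 9 (K = -3 + (-5 - 1)**2/3 = -3 + (1/3)*(-6)**2 = -3 + (1/3)*36 = -3 + 12 = 9)
Z(P, m) = 3 (Z(P, m) = -6 + 9 = 3)
(Z(152, -74) - 31237) - 10114 = (3 - 31237) - 10114 = -31234 - 10114 = -41348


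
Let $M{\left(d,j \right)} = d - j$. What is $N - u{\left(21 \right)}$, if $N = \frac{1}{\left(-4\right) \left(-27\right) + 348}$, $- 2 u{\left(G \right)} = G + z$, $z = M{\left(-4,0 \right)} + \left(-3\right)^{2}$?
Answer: $\frac{5929}{456} \approx 13.002$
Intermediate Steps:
$z = 5$ ($z = \left(-4 - 0\right) + \left(-3\right)^{2} = \left(-4 + 0\right) + 9 = -4 + 9 = 5$)
$u{\left(G \right)} = - \frac{5}{2} - \frac{G}{2}$ ($u{\left(G \right)} = - \frac{G + 5}{2} = - \frac{5 + G}{2} = - \frac{5}{2} - \frac{G}{2}$)
$N = \frac{1}{456}$ ($N = \frac{1}{108 + 348} = \frac{1}{456} \approx 0.002193$)
$N - u{\left(21 \right)} = \frac{1}{456} - \left(- \frac{5}{2} - \frac{21}{2}\right) = \frac{1}{456} - -13 = \frac{1}{456} + 13 = \frac{5929}{456}$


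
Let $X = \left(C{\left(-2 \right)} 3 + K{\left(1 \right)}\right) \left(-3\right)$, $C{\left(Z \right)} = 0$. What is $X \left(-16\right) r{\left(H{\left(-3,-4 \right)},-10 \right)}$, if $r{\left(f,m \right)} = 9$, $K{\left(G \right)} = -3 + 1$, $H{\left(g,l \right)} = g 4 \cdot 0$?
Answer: $-864$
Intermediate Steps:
$H{\left(g,l \right)} = 0$ ($H{\left(g,l \right)} = 4 g 0 = 0$)
$K{\left(G \right)} = -2$
$X = 6$ ($X = \left(0 \cdot 3 - 2\right) \left(-3\right) = \left(0 - 2\right) \left(-3\right) = \left(-2\right) \left(-3\right) = 6$)
$X \left(-16\right) r{\left(H{\left(-3,-4 \right)},-10 \right)} = 6 \left(-16\right) 9 = \left(-96\right) 9 = -864$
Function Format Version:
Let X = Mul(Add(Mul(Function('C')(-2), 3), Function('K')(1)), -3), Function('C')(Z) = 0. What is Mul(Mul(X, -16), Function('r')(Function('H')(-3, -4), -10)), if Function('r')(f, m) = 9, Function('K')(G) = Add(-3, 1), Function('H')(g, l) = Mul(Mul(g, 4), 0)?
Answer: -864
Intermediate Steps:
Function('H')(g, l) = 0 (Function('H')(g, l) = Mul(Mul(4, g), 0) = 0)
Function('K')(G) = -2
X = 6 (X = Mul(Add(Mul(0, 3), -2), -3) = Mul(Add(0, -2), -3) = Mul(-2, -3) = 6)
Mul(Mul(X, -16), Function('r')(Function('H')(-3, -4), -10)) = Mul(Mul(6, -16), 9) = Mul(-96, 9) = -864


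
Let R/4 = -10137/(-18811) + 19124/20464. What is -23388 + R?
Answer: -562556387089/24059269 ≈ -23382.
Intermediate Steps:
R = 141796283/24059269 (R = 4*(-10137/(-18811) + 19124/20464) = 4*(-10137*(-1/18811) + 19124*(1/20464)) = 4*(10137/18811 + 4781/5116) = 4*(141796283/96237076) = 141796283/24059269 ≈ 5.8936)
-23388 + R = -23388 + 141796283/24059269 = -562556387089/24059269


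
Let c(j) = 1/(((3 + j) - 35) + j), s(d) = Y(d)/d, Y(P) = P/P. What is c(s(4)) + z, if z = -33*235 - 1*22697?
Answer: -1918478/63 ≈ -30452.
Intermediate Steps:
Y(P) = 1
z = -30452 (z = -7755 - 22697 = -30452)
s(d) = 1/d
c(j) = 1/(-32 + 2*j) (c(j) = 1/((-32 + j) + j) = 1/(-32 + 2*j))
c(s(4)) + z = 1/(2*(-16 + 1/4)) - 30452 = 1/(2*(-16 + ¼)) - 30452 = 1/(2*(-63/4)) - 30452 = (½)*(-4/63) - 30452 = -2/63 - 30452 = -1918478/63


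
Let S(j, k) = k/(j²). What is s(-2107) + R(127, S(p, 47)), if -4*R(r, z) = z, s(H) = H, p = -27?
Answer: -6144059/2916 ≈ -2107.0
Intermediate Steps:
S(j, k) = k/j²
R(r, z) = -z/4
s(-2107) + R(127, S(p, 47)) = -2107 - 47/(4*(-27)²) = -2107 - 47/(4*729) = -2107 - ¼*47/729 = -2107 - 47/2916 = -6144059/2916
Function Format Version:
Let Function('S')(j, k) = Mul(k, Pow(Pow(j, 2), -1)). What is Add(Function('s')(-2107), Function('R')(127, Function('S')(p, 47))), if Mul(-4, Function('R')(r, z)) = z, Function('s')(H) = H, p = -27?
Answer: Rational(-6144059, 2916) ≈ -2107.0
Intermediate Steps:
Function('S')(j, k) = Mul(k, Pow(j, -2))
Function('R')(r, z) = Mul(Rational(-1, 4), z)
Add(Function('s')(-2107), Function('R')(127, Function('S')(p, 47))) = Add(-2107, Mul(Rational(-1, 4), Mul(47, Pow(-27, -2)))) = Add(-2107, Mul(Rational(-1, 4), Mul(47, Rational(1, 729)))) = Add(-2107, Mul(Rational(-1, 4), Rational(47, 729))) = Add(-2107, Rational(-47, 2916)) = Rational(-6144059, 2916)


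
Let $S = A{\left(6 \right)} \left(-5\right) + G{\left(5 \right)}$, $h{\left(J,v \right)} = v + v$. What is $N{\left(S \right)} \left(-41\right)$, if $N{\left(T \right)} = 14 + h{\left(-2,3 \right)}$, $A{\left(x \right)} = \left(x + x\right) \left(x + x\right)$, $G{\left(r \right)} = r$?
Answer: $-820$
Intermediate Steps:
$h{\left(J,v \right)} = 2 v$
$A{\left(x \right)} = 4 x^{2}$ ($A{\left(x \right)} = 2 x 2 x = 4 x^{2}$)
$S = -715$ ($S = 4 \cdot 6^{2} \left(-5\right) + 5 = 4 \cdot 36 \left(-5\right) + 5 = 144 \left(-5\right) + 5 = -720 + 5 = -715$)
$N{\left(T \right)} = 20$ ($N{\left(T \right)} = 14 + 2 \cdot 3 = 14 + 6 = 20$)
$N{\left(S \right)} \left(-41\right) = 20 \left(-41\right) = -820$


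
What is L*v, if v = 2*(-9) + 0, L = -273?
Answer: 4914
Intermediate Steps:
v = -18 (v = -18 + 0 = -18)
L*v = -273*(-18) = 4914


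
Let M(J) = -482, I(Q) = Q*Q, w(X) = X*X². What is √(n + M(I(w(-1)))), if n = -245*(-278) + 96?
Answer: 2*√16931 ≈ 260.24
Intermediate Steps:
w(X) = X³
I(Q) = Q²
n = 68206 (n = 68110 + 96 = 68206)
√(n + M(I(w(-1)))) = √(68206 - 482) = √67724 = 2*√16931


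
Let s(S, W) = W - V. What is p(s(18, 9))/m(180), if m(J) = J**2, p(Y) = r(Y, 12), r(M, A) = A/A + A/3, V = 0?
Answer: 1/6480 ≈ 0.00015432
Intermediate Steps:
r(M, A) = 1 + A/3 (r(M, A) = 1 + A*(1/3) = 1 + A/3)
s(S, W) = W (s(S, W) = W - 1*0 = W + 0 = W)
p(Y) = 5 (p(Y) = 1 + (1/3)*12 = 1 + 4 = 5)
p(s(18, 9))/m(180) = 5/(180**2) = 5/32400 = 5*(1/32400) = 1/6480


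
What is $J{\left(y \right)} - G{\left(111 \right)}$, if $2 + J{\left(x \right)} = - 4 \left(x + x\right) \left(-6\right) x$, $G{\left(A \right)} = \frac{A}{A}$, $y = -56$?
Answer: $150525$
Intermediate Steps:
$G{\left(A \right)} = 1$
$J{\left(x \right)} = -2 + 48 x^{2}$ ($J{\left(x \right)} = -2 + - 4 \left(x + x\right) \left(-6\right) x = -2 + - 4 \cdot 2 x \left(-6\right) x = -2 + - 8 x \left(-6\right) x = -2 + 48 x x = -2 + 48 x^{2}$)
$J{\left(y \right)} - G{\left(111 \right)} = \left(-2 + 48 \left(-56\right)^{2}\right) - 1 = \left(-2 + 48 \cdot 3136\right) - 1 = \left(-2 + 150528\right) - 1 = 150526 - 1 = 150525$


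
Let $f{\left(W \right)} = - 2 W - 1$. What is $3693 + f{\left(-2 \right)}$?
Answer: $3696$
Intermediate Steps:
$f{\left(W \right)} = -1 - 2 W$
$3693 + f{\left(-2 \right)} = 3693 - -3 = 3693 + \left(-1 + 4\right) = 3693 + 3 = 3696$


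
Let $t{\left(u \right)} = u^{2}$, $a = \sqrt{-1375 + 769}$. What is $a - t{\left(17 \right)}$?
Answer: $-289 + i \sqrt{606} \approx -289.0 + 24.617 i$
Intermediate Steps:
$a = i \sqrt{606}$ ($a = \sqrt{-606} = i \sqrt{606} \approx 24.617 i$)
$a - t{\left(17 \right)} = i \sqrt{606} - 17^{2} = i \sqrt{606} - 289 = -289 + i \sqrt{606}$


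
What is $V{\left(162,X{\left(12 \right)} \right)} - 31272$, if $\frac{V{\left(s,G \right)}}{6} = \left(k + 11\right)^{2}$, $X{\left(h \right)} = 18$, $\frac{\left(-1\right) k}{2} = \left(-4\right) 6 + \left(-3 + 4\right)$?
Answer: $-11778$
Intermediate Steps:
$k = 46$ ($k = - 2 \left(\left(-4\right) 6 + \left(-3 + 4\right)\right) = - 2 \left(-24 + 1\right) = \left(-2\right) \left(-23\right) = 46$)
$V{\left(s,G \right)} = 19494$ ($V{\left(s,G \right)} = 6 \left(46 + 11\right)^{2} = 6 \cdot 57^{2} = 6 \cdot 3249 = 19494$)
$V{\left(162,X{\left(12 \right)} \right)} - 31272 = 19494 - 31272 = -11778$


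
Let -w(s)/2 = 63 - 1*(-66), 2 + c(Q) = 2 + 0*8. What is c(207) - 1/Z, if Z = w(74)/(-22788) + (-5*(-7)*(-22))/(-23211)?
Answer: -3265014/145279 ≈ -22.474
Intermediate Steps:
c(Q) = 0 (c(Q) = -2 + (2 + 0*8) = -2 + (2 + 0) = -2 + 2 = 0)
w(s) = -258 (w(s) = -2*(63 - 1*(-66)) = -2*(63 + 66) = -2*129 = -258)
Z = 145279/3265014 (Z = -258/(-22788) + (-5*(-7)*(-22))/(-23211) = -258*(-1/22788) + (35*(-22))*(-1/23211) = 43/3798 - 770*(-1/23211) = 43/3798 + 770/23211 = 145279/3265014 ≈ 0.044496)
c(207) - 1/Z = 0 - 1/145279/3265014 = 0 - 1*3265014/145279 = 0 - 3265014/145279 = -3265014/145279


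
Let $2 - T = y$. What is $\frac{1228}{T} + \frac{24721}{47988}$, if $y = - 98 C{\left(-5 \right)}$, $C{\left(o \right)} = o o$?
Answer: $\frac{29886289}{29416644} \approx 1.016$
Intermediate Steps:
$C{\left(o \right)} = o^{2}$
$y = -2450$ ($y = - 98 \left(-5\right)^{2} = \left(-98\right) 25 = -2450$)
$T = 2452$ ($T = 2 - -2450 = 2 + 2450 = 2452$)
$\frac{1228}{T} + \frac{24721}{47988} = \frac{1228}{2452} + \frac{24721}{47988} = 1228 \cdot \frac{1}{2452} + 24721 \cdot \frac{1}{47988} = \frac{307}{613} + \frac{24721}{47988} = \frac{29886289}{29416644}$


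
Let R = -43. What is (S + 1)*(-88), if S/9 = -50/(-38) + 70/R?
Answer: 130064/817 ≈ 159.20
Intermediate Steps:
S = -2295/817 (S = 9*(-50/(-38) + 70/(-43)) = 9*(-50*(-1/38) + 70*(-1/43)) = 9*(25/19 - 70/43) = 9*(-255/817) = -2295/817 ≈ -2.8091)
(S + 1)*(-88) = (-2295/817 + 1)*(-88) = -1478/817*(-88) = 130064/817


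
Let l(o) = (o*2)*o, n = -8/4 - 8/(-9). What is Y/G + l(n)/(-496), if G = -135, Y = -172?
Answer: 31867/25110 ≈ 1.2691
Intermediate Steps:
n = -10/9 (n = -8*¼ - 8*(-⅑) = -2 + 8/9 = -10/9 ≈ -1.1111)
l(o) = 2*o² (l(o) = (2*o)*o = 2*o²)
Y/G + l(n)/(-496) = -172/(-135) + (2*(-10/9)²)/(-496) = -172*(-1/135) + (2*(100/81))*(-1/496) = 172/135 + (200/81)*(-1/496) = 172/135 - 25/5022 = 31867/25110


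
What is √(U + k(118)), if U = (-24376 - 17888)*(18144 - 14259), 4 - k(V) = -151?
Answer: I*√164195485 ≈ 12814.0*I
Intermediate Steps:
k(V) = 155 (k(V) = 4 - 1*(-151) = 4 + 151 = 155)
U = -164195640 (U = -42264*3885 = -164195640)
√(U + k(118)) = √(-164195640 + 155) = √(-164195485) = I*√164195485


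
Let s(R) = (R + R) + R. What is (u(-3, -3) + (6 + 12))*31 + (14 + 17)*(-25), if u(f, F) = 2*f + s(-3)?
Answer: -682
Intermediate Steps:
s(R) = 3*R (s(R) = 2*R + R = 3*R)
u(f, F) = -9 + 2*f (u(f, F) = 2*f + 3*(-3) = 2*f - 9 = -9 + 2*f)
(u(-3, -3) + (6 + 12))*31 + (14 + 17)*(-25) = ((-9 + 2*(-3)) + (6 + 12))*31 + (14 + 17)*(-25) = ((-9 - 6) + 18)*31 + 31*(-25) = (-15 + 18)*31 - 775 = 3*31 - 775 = 93 - 775 = -682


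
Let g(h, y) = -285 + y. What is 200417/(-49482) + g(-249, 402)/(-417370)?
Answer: -20913458171/5163075585 ≈ -4.0506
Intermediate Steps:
200417/(-49482) + g(-249, 402)/(-417370) = 200417/(-49482) + (-285 + 402)/(-417370) = 200417*(-1/49482) + 117*(-1/417370) = -200417/49482 - 117/417370 = -20913458171/5163075585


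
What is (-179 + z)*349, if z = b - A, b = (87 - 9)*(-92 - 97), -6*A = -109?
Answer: -31282615/6 ≈ -5.2138e+6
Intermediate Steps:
A = 109/6 (A = -⅙*(-109) = 109/6 ≈ 18.167)
b = -14742 (b = 78*(-189) = -14742)
z = -88561/6 (z = -14742 - 1*109/6 = -14742 - 109/6 = -88561/6 ≈ -14760.)
(-179 + z)*349 = (-179 - 88561/6)*349 = -89635/6*349 = -31282615/6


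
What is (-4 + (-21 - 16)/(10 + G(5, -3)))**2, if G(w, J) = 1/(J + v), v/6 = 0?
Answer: 51529/841 ≈ 61.271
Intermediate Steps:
v = 0 (v = 6*0 = 0)
G(w, J) = 1/J (G(w, J) = 1/(J + 0) = 1/J)
(-4 + (-21 - 16)/(10 + G(5, -3)))**2 = (-4 + (-21 - 16)/(10 + 1/(-3)))**2 = (-4 - 37/(10 - 1/3))**2 = (-4 - 37/29/3)**2 = (-4 - 37*3/29)**2 = (-4 - 111/29)**2 = (-227/29)**2 = 51529/841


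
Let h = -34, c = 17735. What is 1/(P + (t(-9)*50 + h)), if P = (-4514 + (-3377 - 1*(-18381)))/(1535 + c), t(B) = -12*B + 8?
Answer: 1927/11112131 ≈ 0.00017341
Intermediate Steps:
t(B) = 8 - 12*B
P = 1049/1927 (P = (-4514 + (-3377 - 1*(-18381)))/(1535 + 17735) = (-4514 + (-3377 + 18381))/19270 = (-4514 + 15004)*(1/19270) = 10490*(1/19270) = 1049/1927 ≈ 0.54437)
1/(P + (t(-9)*50 + h)) = 1/(1049/1927 + ((8 - 12*(-9))*50 - 34)) = 1/(1049/1927 + ((8 + 108)*50 - 34)) = 1/(1049/1927 + (116*50 - 34)) = 1/(1049/1927 + (5800 - 34)) = 1/(1049/1927 + 5766) = 1/(11112131/1927) = 1927/11112131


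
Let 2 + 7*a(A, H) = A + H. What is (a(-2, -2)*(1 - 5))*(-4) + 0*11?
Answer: -96/7 ≈ -13.714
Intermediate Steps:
a(A, H) = -2/7 + A/7 + H/7 (a(A, H) = -2/7 + (A + H)/7 = -2/7 + (A/7 + H/7) = -2/7 + A/7 + H/7)
(a(-2, -2)*(1 - 5))*(-4) + 0*11 = ((-2/7 + (1/7)*(-2) + (1/7)*(-2))*(1 - 5))*(-4) + 0*11 = ((-2/7 - 2/7 - 2/7)*(-4))*(-4) + 0 = -6/7*(-4)*(-4) + 0 = (24/7)*(-4) + 0 = -96/7 + 0 = -96/7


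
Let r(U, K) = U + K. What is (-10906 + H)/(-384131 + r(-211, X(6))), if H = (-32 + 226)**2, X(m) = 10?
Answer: -13365/192166 ≈ -0.069549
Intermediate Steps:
H = 37636 (H = 194**2 = 37636)
r(U, K) = K + U
(-10906 + H)/(-384131 + r(-211, X(6))) = (-10906 + 37636)/(-384131 + (10 - 211)) = 26730/(-384131 - 201) = 26730/(-384332) = 26730*(-1/384332) = -13365/192166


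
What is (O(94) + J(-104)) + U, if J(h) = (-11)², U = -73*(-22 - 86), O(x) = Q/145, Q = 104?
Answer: 1160829/145 ≈ 8005.7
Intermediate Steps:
O(x) = 104/145
U = 7884 (U = -73*(-108) = 7884)
J(h) = 121
(O(94) + J(-104)) + U = (104/145 + 121) + 7884 = 17649/145 + 7884 = 1160829/145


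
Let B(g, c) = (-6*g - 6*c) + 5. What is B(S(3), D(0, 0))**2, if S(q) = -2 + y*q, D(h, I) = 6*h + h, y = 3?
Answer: 1369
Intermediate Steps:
D(h, I) = 7*h
S(q) = -2 + 3*q
B(g, c) = 5 - 6*c - 6*g (B(g, c) = (-6*c - 6*g) + 5 = 5 - 6*c - 6*g)
B(S(3), D(0, 0))**2 = (5 - 42*0 - 6*(-2 + 3*3))**2 = (5 - 6*0 - 6*(-2 + 9))**2 = (5 + 0 - 6*7)**2 = (5 + 0 - 42)**2 = (-37)**2 = 1369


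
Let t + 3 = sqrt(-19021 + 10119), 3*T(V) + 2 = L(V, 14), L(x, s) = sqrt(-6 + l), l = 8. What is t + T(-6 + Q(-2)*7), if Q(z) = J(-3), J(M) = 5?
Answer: -11/3 + sqrt(2)/3 + I*sqrt(8902) ≈ -3.1953 + 94.35*I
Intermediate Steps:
Q(z) = 5
L(x, s) = sqrt(2) (L(x, s) = sqrt(-6 + 8) = sqrt(2))
T(V) = -2/3 + sqrt(2)/3
t = -3 + I*sqrt(8902) (t = -3 + sqrt(-19021 + 10119) = -3 + sqrt(-8902) = -3 + I*sqrt(8902) ≈ -3.0 + 94.35*I)
t + T(-6 + Q(-2)*7) = (-3 + I*sqrt(8902)) + (-2/3 + sqrt(2)/3) = -11/3 + sqrt(2)/3 + I*sqrt(8902)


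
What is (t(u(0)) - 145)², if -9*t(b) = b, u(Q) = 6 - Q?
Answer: 190969/9 ≈ 21219.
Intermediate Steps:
t(b) = -b/9
(t(u(0)) - 145)² = (-(6 - 1*0)/9 - 145)² = (-(6 + 0)/9 - 145)² = (-⅑*6 - 145)² = (-⅔ - 145)² = (-437/3)² = 190969/9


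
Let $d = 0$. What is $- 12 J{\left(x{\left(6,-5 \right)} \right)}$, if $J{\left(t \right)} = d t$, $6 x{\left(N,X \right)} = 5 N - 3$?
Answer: $0$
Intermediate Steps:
$x{\left(N,X \right)} = - \frac{1}{2} + \frac{5 N}{6}$ ($x{\left(N,X \right)} = \frac{5 N - 3}{6} = \frac{-3 + 5 N}{6} = - \frac{1}{2} + \frac{5 N}{6}$)
$J{\left(t \right)} = 0$ ($J{\left(t \right)} = 0 t = 0$)
$- 12 J{\left(x{\left(6,-5 \right)} \right)} = \left(-12\right) 0 = 0$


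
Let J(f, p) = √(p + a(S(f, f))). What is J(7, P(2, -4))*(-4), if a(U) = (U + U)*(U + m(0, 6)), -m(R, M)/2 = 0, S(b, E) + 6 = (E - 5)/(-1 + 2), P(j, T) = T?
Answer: -8*√7 ≈ -21.166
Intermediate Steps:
S(b, E) = -11 + E (S(b, E) = -6 + (E - 5)/(-1 + 2) = -6 + (-5 + E)/1 = -6 + (-5 + E)*1 = -6 + (-5 + E) = -11 + E)
m(R, M) = 0 (m(R, M) = -2*0 = 0)
a(U) = 2*U² (a(U) = (U + U)*(U + 0) = (2*U)*U = 2*U²)
J(f, p) = √(p + 2*(-11 + f)²)
J(7, P(2, -4))*(-4) = √(-4 + 2*(-11 + 7)²)*(-4) = √(-4 + 2*(-4)²)*(-4) = √(-4 + 2*16)*(-4) = √(-4 + 32)*(-4) = √28*(-4) = (2*√7)*(-4) = -8*√7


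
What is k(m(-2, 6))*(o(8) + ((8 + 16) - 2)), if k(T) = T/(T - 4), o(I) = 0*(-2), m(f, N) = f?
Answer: 22/3 ≈ 7.3333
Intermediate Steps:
o(I) = 0
k(T) = T/(-4 + T)
k(m(-2, 6))*(o(8) + ((8 + 16) - 2)) = (-2/(-4 - 2))*(0 + ((8 + 16) - 2)) = (-2/(-6))*(0 + (24 - 2)) = (-2*(-1/6))*(0 + 22) = (1/3)*22 = 22/3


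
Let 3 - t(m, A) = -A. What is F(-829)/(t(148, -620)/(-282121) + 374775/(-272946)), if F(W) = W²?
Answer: -17640055820524102/35187830031 ≈ -5.0131e+5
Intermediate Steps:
t(m, A) = 3 + A (t(m, A) = 3 - (-1)*A = 3 + A)
F(-829)/(t(148, -620)/(-282121) + 374775/(-272946)) = (-829)²/((3 - 620)/(-282121) + 374775/(-272946)) = 687241/(-617*(-1/282121) + 374775*(-1/272946)) = 687241/(617/282121 - 124925/90982) = 687241/(-35187830031/25667932822) = 687241*(-25667932822/35187830031) = -17640055820524102/35187830031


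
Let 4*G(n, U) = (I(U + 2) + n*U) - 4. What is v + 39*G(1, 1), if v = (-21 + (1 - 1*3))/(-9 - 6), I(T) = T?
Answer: 23/15 ≈ 1.5333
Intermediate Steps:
v = 23/15 (v = (-21 + (1 - 3))/(-15) = (-21 - 2)*(-1/15) = -23*(-1/15) = 23/15 ≈ 1.5333)
G(n, U) = -½ + U/4 + U*n/4 (G(n, U) = (((U + 2) + n*U) - 4)/4 = (((2 + U) + U*n) - 4)/4 = ((2 + U + U*n) - 4)/4 = (-2 + U + U*n)/4 = -½ + U/4 + U*n/4)
v + 39*G(1, 1) = 23/15 + 39*(-½ + (¼)*1 + (¼)*1*1) = 23/15 + 39*(-½ + ¼ + ¼) = 23/15 + 39*0 = 23/15 + 0 = 23/15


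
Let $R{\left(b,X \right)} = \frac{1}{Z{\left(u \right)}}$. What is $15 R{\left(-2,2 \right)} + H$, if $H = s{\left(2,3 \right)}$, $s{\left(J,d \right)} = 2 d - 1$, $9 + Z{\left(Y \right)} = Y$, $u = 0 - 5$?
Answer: $\frac{55}{14} \approx 3.9286$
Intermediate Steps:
$u = -5$
$Z{\left(Y \right)} = -9 + Y$
$R{\left(b,X \right)} = - \frac{1}{14}$ ($R{\left(b,X \right)} = \frac{1}{-9 - 5} = \frac{1}{-14} = - \frac{1}{14}$)
$s{\left(J,d \right)} = -1 + 2 d$
$H = 5$ ($H = -1 + 2 \cdot 3 = -1 + 6 = 5$)
$15 R{\left(-2,2 \right)} + H = 15 \left(- \frac{1}{14}\right) + 5 = - \frac{15}{14} + 5 = \frac{55}{14}$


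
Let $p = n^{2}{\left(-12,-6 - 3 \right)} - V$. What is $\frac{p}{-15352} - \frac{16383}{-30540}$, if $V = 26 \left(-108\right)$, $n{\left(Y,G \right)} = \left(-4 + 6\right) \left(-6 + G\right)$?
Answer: $\frac{5761229}{19535420} \approx 0.29491$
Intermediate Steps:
$n{\left(Y,G \right)} = -12 + 2 G$ ($n{\left(Y,G \right)} = 2 \left(-6 + G\right) = -12 + 2 G$)
$V = -2808$
$p = 3708$ ($p = \left(-12 + 2 \left(-6 - 3\right)\right)^{2} - -2808 = \left(-12 + 2 \left(-6 - 3\right)\right)^{2} + 2808 = \left(-12 + 2 \left(-9\right)\right)^{2} + 2808 = \left(-12 - 18\right)^{2} + 2808 = \left(-30\right)^{2} + 2808 = 900 + 2808 = 3708$)
$\frac{p}{-15352} - \frac{16383}{-30540} = \frac{3708}{-15352} - \frac{16383}{-30540} = 3708 \left(- \frac{1}{15352}\right) - - \frac{5461}{10180} = - \frac{927}{3838} + \frac{5461}{10180} = \frac{5761229}{19535420}$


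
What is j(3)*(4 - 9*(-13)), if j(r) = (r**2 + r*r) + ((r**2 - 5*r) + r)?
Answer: 1815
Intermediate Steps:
j(r) = -4*r + 3*r**2 (j(r) = (r**2 + r**2) + (r**2 - 4*r) = 2*r**2 + (r**2 - 4*r) = -4*r + 3*r**2)
j(3)*(4 - 9*(-13)) = (3*(-4 + 3*3))*(4 - 9*(-13)) = (3*(-4 + 9))*(4 + 117) = (3*5)*121 = 15*121 = 1815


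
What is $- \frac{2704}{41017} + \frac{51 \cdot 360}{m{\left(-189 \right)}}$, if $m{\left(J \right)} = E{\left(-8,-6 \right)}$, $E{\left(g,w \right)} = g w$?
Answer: $\frac{31372597}{82034} \approx 382.43$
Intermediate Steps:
$m{\left(J \right)} = 48$ ($m{\left(J \right)} = \left(-8\right) \left(-6\right) = 48$)
$- \frac{2704}{41017} + \frac{51 \cdot 360}{m{\left(-189 \right)}} = - \frac{2704}{41017} + \frac{51 \cdot 360}{48} = \left(-2704\right) \frac{1}{41017} + 18360 \cdot \frac{1}{48} = - \frac{2704}{41017} + \frac{765}{2} = \frac{31372597}{82034}$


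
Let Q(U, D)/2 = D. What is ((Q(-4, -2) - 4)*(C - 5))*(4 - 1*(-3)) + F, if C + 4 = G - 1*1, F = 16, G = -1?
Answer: 632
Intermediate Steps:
Q(U, D) = 2*D
C = -6 (C = -4 + (-1 - 1*1) = -4 + (-1 - 1) = -4 - 2 = -6)
((Q(-4, -2) - 4)*(C - 5))*(4 - 1*(-3)) + F = ((2*(-2) - 4)*(-6 - 5))*(4 - 1*(-3)) + 16 = ((-4 - 4)*(-11))*(4 + 3) + 16 = -8*(-11)*7 + 16 = 88*7 + 16 = 616 + 16 = 632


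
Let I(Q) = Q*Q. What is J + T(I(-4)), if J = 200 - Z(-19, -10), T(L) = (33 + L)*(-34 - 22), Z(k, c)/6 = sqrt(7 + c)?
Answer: -2544 - 6*I*sqrt(3) ≈ -2544.0 - 10.392*I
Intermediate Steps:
I(Q) = Q**2
Z(k, c) = 6*sqrt(7 + c)
T(L) = -1848 - 56*L (T(L) = (33 + L)*(-56) = -1848 - 56*L)
J = 200 - 6*I*sqrt(3) (J = 200 - 6*sqrt(7 - 10) = 200 - 6*sqrt(-3) = 200 - 6*I*sqrt(3) ≈ 200.0 - 10.392*I)
J + T(I(-4)) = (200 - 6*I*sqrt(3)) + (-1848 - 56*(-4)**2) = (200 - 6*I*sqrt(3)) + (-1848 - 56*16) = (200 - 6*I*sqrt(3)) + (-1848 - 896) = (200 - 6*I*sqrt(3)) - 2744 = -2544 - 6*I*sqrt(3)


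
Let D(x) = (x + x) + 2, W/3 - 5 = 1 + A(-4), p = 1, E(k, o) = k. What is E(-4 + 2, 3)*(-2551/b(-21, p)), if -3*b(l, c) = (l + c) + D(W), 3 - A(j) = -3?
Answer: -2551/9 ≈ -283.44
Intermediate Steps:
A(j) = 6 (A(j) = 3 - 1*(-3) = 3 + 3 = 6)
W = 36 (W = 15 + 3*(1 + 6) = 15 + 3*7 = 15 + 21 = 36)
D(x) = 2 + 2*x (D(x) = 2*x + 2 = 2 + 2*x)
b(l, c) = -74/3 - c/3 - l/3 (b(l, c) = -((l + c) + (2 + 2*36))/3 = -((c + l) + (2 + 72))/3 = -((c + l) + 74)/3 = -(74 + c + l)/3 = -74/3 - c/3 - l/3)
E(-4 + 2, 3)*(-2551/b(-21, p)) = (-4 + 2)*(-2551/(-74/3 - ⅓*1 - ⅓*(-21))) = -(-5102)/(-74/3 - ⅓ + 7) = -(-5102)/(-18) = -(-5102)*(-1)/18 = -2*2551/18 = -2551/9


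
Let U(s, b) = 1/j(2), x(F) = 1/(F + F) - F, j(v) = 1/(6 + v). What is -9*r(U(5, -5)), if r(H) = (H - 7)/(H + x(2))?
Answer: -36/25 ≈ -1.4400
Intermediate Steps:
x(F) = 1/(2*F) - F
U(s, b) = 8 (U(s, b) = 1/(1/(6 + 2)) = 1/(1/8) = 1/(⅛) = 8)
r(H) = (-7 + H)/(-7/4 + H) (r(H) = (H - 7)/(H + ((½)/2 - 1*2)) = (-7 + H)/(H + ((½)*(½) - 2)) = (-7 + H)/(H + (¼ - 2)) = (-7 + H)/(H - 7/4) = (-7 + H)/(-7/4 + H))
-9*r(U(5, -5)) = -36*(-7 + 8)/(-7 + 4*8) = -36/(-7 + 32) = -36/25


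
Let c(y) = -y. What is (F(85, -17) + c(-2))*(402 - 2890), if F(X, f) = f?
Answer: 37320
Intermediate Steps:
(F(85, -17) + c(-2))*(402 - 2890) = (-17 - 1*(-2))*(402 - 2890) = (-17 + 2)*(-2488) = -15*(-2488) = 37320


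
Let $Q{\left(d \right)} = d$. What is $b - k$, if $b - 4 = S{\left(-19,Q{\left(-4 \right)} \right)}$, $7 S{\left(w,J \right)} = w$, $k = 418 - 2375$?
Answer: $\frac{13708}{7} \approx 1958.3$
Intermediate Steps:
$k = -1957$ ($k = 418 - 2375 = -1957$)
$S{\left(w,J \right)} = \frac{w}{7}$
$b = \frac{9}{7}$ ($b = 4 + \frac{1}{7} \left(-19\right) = 4 - \frac{19}{7} = \frac{9}{7} \approx 1.2857$)
$b - k = \frac{9}{7} - -1957 = \frac{9}{7} + 1957 = \frac{13708}{7}$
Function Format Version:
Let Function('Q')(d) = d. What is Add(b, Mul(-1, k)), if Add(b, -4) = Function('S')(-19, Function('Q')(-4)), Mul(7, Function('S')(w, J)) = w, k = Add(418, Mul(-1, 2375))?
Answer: Rational(13708, 7) ≈ 1958.3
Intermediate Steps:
k = -1957 (k = Add(418, -2375) = -1957)
Function('S')(w, J) = Mul(Rational(1, 7), w)
b = Rational(9, 7) (b = Add(4, Mul(Rational(1, 7), -19)) = Add(4, Rational(-19, 7)) = Rational(9, 7) ≈ 1.2857)
Add(b, Mul(-1, k)) = Add(Rational(9, 7), Mul(-1, -1957)) = Add(Rational(9, 7), 1957) = Rational(13708, 7)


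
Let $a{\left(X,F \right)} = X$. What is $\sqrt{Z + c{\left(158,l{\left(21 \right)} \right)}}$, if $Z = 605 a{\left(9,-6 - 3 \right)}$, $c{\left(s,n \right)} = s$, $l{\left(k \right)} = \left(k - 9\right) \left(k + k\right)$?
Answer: $\sqrt{5603} \approx 74.853$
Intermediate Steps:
$l{\left(k \right)} = 2 k \left(-9 + k\right)$ ($l{\left(k \right)} = \left(-9 + k\right) 2 k = 2 k \left(-9 + k\right)$)
$Z = 5445$ ($Z = 605 \cdot 9 = 5445$)
$\sqrt{Z + c{\left(158,l{\left(21 \right)} \right)}} = \sqrt{5445 + 158} = \sqrt{5603}$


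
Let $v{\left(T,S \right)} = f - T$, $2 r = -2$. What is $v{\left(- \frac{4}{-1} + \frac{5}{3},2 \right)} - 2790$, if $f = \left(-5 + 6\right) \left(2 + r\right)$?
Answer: $- \frac{8384}{3} \approx -2794.7$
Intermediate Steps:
$r = -1$ ($r = \frac{1}{2} \left(-2\right) = -1$)
$f = 1$ ($f = \left(-5 + 6\right) \left(2 - 1\right) = 1 \cdot 1 = 1$)
$v{\left(T,S \right)} = 1 - T$
$v{\left(- \frac{4}{-1} + \frac{5}{3},2 \right)} - 2790 = \left(1 - \left(- \frac{4}{-1} + \frac{5}{3}\right)\right) - 2790 = \left(1 - \left(\left(-4\right) \left(-1\right) + 5 \cdot \frac{1}{3}\right)\right) - 2790 = \left(1 - \left(4 + \frac{5}{3}\right)\right) - 2790 = \left(1 - \frac{17}{3}\right) - 2790 = - \frac{14}{3} - 2790 = - \frac{8384}{3}$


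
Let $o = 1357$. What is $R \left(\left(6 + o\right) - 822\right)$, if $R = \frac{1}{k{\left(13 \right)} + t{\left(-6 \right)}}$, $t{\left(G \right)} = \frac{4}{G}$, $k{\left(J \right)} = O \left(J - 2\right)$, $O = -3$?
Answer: $- \frac{1623}{101} \approx -16.069$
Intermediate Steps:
$k{\left(J \right)} = 6 - 3 J$ ($k{\left(J \right)} = - 3 \left(J - 2\right) = - 3 \left(-2 + J\right) = 6 - 3 J$)
$R = - \frac{3}{101}$ ($R = \frac{1}{\left(6 - 39\right) + \frac{4}{-6}} = \frac{1}{\left(6 - 39\right) + 4 \left(- \frac{1}{6}\right)} = \frac{1}{-33 - \frac{2}{3}} = \frac{1}{- \frac{101}{3}} = - \frac{3}{101} \approx -0.029703$)
$R \left(\left(6 + o\right) - 822\right) = - \frac{3 \left(\left(6 + 1357\right) - 822\right)}{101} = - \frac{3 \left(1363 - 822\right)}{101} = \left(- \frac{3}{101}\right) 541 = - \frac{1623}{101}$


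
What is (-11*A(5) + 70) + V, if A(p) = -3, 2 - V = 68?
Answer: 37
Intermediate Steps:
V = -66 (V = 2 - 1*68 = 2 - 68 = -66)
(-11*A(5) + 70) + V = (-11*(-3) + 70) - 66 = (33 + 70) - 66 = 103 - 66 = 37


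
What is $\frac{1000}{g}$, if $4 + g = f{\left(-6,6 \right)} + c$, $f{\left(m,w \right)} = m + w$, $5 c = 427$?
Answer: $\frac{5000}{407} \approx 12.285$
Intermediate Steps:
$c = \frac{427}{5}$ ($c = \frac{1}{5} \cdot 427 = \frac{427}{5} \approx 85.4$)
$g = \frac{407}{5}$ ($g = -4 + \left(\left(-6 + 6\right) + \frac{427}{5}\right) = -4 + \left(0 + \frac{427}{5}\right) = -4 + \frac{427}{5} = \frac{407}{5} \approx 81.4$)
$\frac{1000}{g} = \frac{1000}{\frac{407}{5}} = 1000 \cdot \frac{5}{407} = \frac{5000}{407}$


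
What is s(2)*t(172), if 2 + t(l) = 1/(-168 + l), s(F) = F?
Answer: -7/2 ≈ -3.5000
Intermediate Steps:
t(l) = -2 + 1/(-168 + l)
s(2)*t(172) = 2*((337 - 2*172)/(-168 + 172)) = 2*((337 - 344)/4) = 2*((¼)*(-7)) = 2*(-7/4) = -7/2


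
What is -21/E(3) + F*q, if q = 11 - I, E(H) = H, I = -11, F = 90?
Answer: 1973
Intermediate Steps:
q = 22 (q = 11 - 1*(-11) = 11 + 11 = 22)
-21/E(3) + F*q = -21/3 + 90*22 = -21*⅓ + 1980 = -7 + 1980 = 1973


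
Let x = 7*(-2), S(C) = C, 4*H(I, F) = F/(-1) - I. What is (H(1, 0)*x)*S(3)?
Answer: 21/2 ≈ 10.500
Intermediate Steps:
H(I, F) = -F/4 - I/4 (H(I, F) = (F/(-1) - I)/4 = (F*(-1) - I)/4 = (-F - I)/4 = -F/4 - I/4)
x = -14
(H(1, 0)*x)*S(3) = ((-¼*0 - ¼*1)*(-14))*3 = ((0 - ¼)*(-14))*3 = -¼*(-14)*3 = (7/2)*3 = 21/2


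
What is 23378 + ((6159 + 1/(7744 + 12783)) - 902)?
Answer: 587790646/20527 ≈ 28635.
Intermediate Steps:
23378 + ((6159 + 1/(7744 + 12783)) - 902) = 23378 + ((6159 + 1/20527) - 902) = 23378 + (126425794/20527 - 902) = 23378 + 107910440/20527 = 587790646/20527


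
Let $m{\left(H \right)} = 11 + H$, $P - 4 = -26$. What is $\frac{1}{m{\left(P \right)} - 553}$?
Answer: $- \frac{1}{564} \approx -0.0017731$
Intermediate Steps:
$P = -22$ ($P = 4 - 26 = -22$)
$\frac{1}{m{\left(P \right)} - 553} = \frac{1}{\left(11 - 22\right) - 553} = \frac{1}{-11 - 553} = \frac{1}{-564} = - \frac{1}{564}$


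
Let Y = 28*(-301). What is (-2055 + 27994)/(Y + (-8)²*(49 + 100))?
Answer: 25939/1108 ≈ 23.411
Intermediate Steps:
Y = -8428
(-2055 + 27994)/(Y + (-8)²*(49 + 100)) = (-2055 + 27994)/(-8428 + (-8)²*(49 + 100)) = 25939/(-8428 + 64*149) = 25939/(-8428 + 9536) = 25939/1108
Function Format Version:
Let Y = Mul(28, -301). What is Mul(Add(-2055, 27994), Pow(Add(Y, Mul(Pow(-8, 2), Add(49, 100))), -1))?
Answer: Rational(25939, 1108) ≈ 23.411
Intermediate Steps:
Y = -8428
Mul(Add(-2055, 27994), Pow(Add(Y, Mul(Pow(-8, 2), Add(49, 100))), -1)) = Mul(Add(-2055, 27994), Pow(Add(-8428, Mul(Pow(-8, 2), Add(49, 100))), -1)) = Mul(25939, Pow(Add(-8428, Mul(64, 149)), -1)) = Mul(25939, Pow(Add(-8428, 9536), -1)) = Mul(25939, Pow(1108, -1)) = Mul(25939, Rational(1, 1108)) = Rational(25939, 1108)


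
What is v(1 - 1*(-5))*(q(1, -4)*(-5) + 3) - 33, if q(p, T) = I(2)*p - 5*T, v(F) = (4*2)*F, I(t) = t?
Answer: -5169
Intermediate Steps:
v(F) = 8*F
q(p, T) = -5*T + 2*p (q(p, T) = 2*p - 5*T = -5*T + 2*p)
v(1 - 1*(-5))*(q(1, -4)*(-5) + 3) - 33 = (8*(1 - 1*(-5)))*((-5*(-4) + 2*1)*(-5) + 3) - 33 = (8*(1 + 5))*((20 + 2)*(-5) + 3) - 33 = (8*6)*(22*(-5) + 3) - 33 = 48*(-110 + 3) - 33 = 48*(-107) - 33 = -5136 - 33 = -5169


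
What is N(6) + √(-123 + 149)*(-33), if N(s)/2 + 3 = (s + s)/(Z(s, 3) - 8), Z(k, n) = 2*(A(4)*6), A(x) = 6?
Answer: -45/8 - 33*√26 ≈ -173.89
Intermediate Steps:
Z(k, n) = 72 (Z(k, n) = 2*(6*6) = 2*36 = 72)
N(s) = -6 + s/16 (N(s) = -6 + 2*((s + s)/(72 - 8)) = -6 + 2*((2*s)/64) = -6 + 2*((2*s)*(1/64)) = -6 + 2*(s/32) = -6 + s/16)
N(6) + √(-123 + 149)*(-33) = (-6 + (1/16)*6) + √(-123 + 149)*(-33) = (-6 + 3/8) + √26*(-33) = -45/8 - 33*√26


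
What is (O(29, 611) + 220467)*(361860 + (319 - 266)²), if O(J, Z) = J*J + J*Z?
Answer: 87165737063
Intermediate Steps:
O(J, Z) = J² + J*Z
(O(29, 611) + 220467)*(361860 + (319 - 266)²) = (29*(29 + 611) + 220467)*(361860 + (319 - 266)²) = (29*640 + 220467)*(361860 + 53²) = (18560 + 220467)*(361860 + 2809) = 239027*364669 = 87165737063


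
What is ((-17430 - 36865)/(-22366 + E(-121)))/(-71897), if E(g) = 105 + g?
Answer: -54295/1609198654 ≈ -3.3740e-5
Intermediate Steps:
((-17430 - 36865)/(-22366 + E(-121)))/(-71897) = ((-17430 - 36865)/(-22366 + (105 - 121)))/(-71897) = -54295/(-22366 - 16)*(-1/71897) = -54295/(-22382)*(-1/71897) = -54295*(-1/22382)*(-1/71897) = (54295/22382)*(-1/71897) = -54295/1609198654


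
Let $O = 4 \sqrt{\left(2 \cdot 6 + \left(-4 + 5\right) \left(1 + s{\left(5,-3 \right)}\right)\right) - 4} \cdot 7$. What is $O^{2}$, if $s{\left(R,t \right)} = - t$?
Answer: $9408$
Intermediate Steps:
$O = 56 \sqrt{3}$ ($O = 4 \sqrt{\left(2 \cdot 6 + \left(-4 + 5\right) \left(1 - -3\right)\right) - 4} \cdot 7 = 4 \sqrt{\left(12 + 1 \left(1 + 3\right)\right) - 4} \cdot 7 = 4 \sqrt{\left(12 + 1 \cdot 4\right) - 4} \cdot 7 = 4 \sqrt{\left(12 + 4\right) - 4} \cdot 7 = 4 \sqrt{16 - 4} \cdot 7 = 4 \sqrt{12} \cdot 7 = 4 \cdot 2 \sqrt{3} \cdot 7 = 8 \sqrt{3} \cdot 7 = 56 \sqrt{3} \approx 96.995$)
$O^{2} = \left(56 \sqrt{3}\right)^{2} = 9408$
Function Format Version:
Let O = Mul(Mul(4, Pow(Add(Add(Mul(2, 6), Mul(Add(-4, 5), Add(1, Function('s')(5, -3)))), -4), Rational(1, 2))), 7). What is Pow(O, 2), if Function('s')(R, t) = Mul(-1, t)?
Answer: 9408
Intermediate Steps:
O = Mul(56, Pow(3, Rational(1, 2))) (O = Mul(Mul(4, Pow(Add(Add(Mul(2, 6), Mul(Add(-4, 5), Add(1, Mul(-1, -3)))), -4), Rational(1, 2))), 7) = Mul(Mul(4, Pow(Add(Add(12, Mul(1, Add(1, 3))), -4), Rational(1, 2))), 7) = Mul(Mul(4, Pow(Add(Add(12, Mul(1, 4)), -4), Rational(1, 2))), 7) = Mul(Mul(4, Pow(Add(Add(12, 4), -4), Rational(1, 2))), 7) = Mul(Mul(4, Pow(Add(16, -4), Rational(1, 2))), 7) = Mul(Mul(4, Pow(12, Rational(1, 2))), 7) = Mul(Mul(4, Mul(2, Pow(3, Rational(1, 2)))), 7) = Mul(Mul(8, Pow(3, Rational(1, 2))), 7) = Mul(56, Pow(3, Rational(1, 2))) ≈ 96.995)
Pow(O, 2) = Pow(Mul(56, Pow(3, Rational(1, 2))), 2) = 9408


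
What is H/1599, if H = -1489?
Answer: -1489/1599 ≈ -0.93121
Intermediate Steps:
H/1599 = -1489/1599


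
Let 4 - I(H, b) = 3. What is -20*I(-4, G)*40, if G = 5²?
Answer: -800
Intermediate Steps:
G = 25
I(H, b) = 1 (I(H, b) = 4 - 1*3 = 4 - 3 = 1)
-20*I(-4, G)*40 = -20*1*40 = -20*40 = -800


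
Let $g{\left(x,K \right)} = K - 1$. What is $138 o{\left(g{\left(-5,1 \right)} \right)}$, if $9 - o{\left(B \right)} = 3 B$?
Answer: $1242$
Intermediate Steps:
$g{\left(x,K \right)} = -1 + K$
$o{\left(B \right)} = 9 - 3 B$
$138 o{\left(g{\left(-5,1 \right)} \right)} = 138 \left(9 - 3 \left(-1 + 1\right)\right) = 138 \left(9 - 0\right) = 138 \left(9 + 0\right) = 138 \cdot 9 = 1242$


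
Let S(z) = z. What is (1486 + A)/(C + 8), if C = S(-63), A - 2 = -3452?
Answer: 1964/55 ≈ 35.709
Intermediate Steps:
A = -3450 (A = 2 - 3452 = -3450)
C = -63
(1486 + A)/(C + 8) = (1486 - 3450)/(-63 + 8) = -1964/(-55) = -1964*(-1/55) = 1964/55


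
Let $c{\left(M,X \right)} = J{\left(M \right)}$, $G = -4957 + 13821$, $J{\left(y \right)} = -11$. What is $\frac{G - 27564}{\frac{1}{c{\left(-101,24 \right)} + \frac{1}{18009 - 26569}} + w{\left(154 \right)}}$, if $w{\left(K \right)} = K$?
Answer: $- \frac{880405350}{7246117} \approx -121.5$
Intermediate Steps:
$G = 8864$
$c{\left(M,X \right)} = -11$
$\frac{G - 27564}{\frac{1}{c{\left(-101,24 \right)} + \frac{1}{18009 - 26569}} + w{\left(154 \right)}} = \frac{8864 - 27564}{\frac{1}{-11 + \frac{1}{18009 - 26569}} + 154} = - \frac{18700}{\frac{1}{-11 + \frac{1}{-8560}} + 154} = - \frac{18700}{\frac{1}{-11 - \frac{1}{8560}} + 154} = - \frac{18700}{\frac{1}{- \frac{94161}{8560}} + 154} = - \frac{18700}{- \frac{8560}{94161} + 154} = - \frac{18700}{\frac{14492234}{94161}} = \left(-18700\right) \frac{94161}{14492234} = - \frac{880405350}{7246117}$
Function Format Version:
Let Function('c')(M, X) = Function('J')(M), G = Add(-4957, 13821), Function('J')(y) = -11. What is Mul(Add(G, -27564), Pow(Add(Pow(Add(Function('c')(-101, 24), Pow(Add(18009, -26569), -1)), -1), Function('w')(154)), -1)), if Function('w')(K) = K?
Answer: Rational(-880405350, 7246117) ≈ -121.50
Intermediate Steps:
G = 8864
Function('c')(M, X) = -11
Mul(Add(G, -27564), Pow(Add(Pow(Add(Function('c')(-101, 24), Pow(Add(18009, -26569), -1)), -1), Function('w')(154)), -1)) = Mul(Add(8864, -27564), Pow(Add(Pow(Add(-11, Pow(Add(18009, -26569), -1)), -1), 154), -1)) = Mul(-18700, Pow(Add(Pow(Add(-11, Pow(-8560, -1)), -1), 154), -1)) = Mul(-18700, Pow(Add(Pow(Add(-11, Rational(-1, 8560)), -1), 154), -1)) = Mul(-18700, Pow(Add(Pow(Rational(-94161, 8560), -1), 154), -1)) = Mul(-18700, Pow(Add(Rational(-8560, 94161), 154), -1)) = Mul(-18700, Pow(Rational(14492234, 94161), -1)) = Mul(-18700, Rational(94161, 14492234)) = Rational(-880405350, 7246117)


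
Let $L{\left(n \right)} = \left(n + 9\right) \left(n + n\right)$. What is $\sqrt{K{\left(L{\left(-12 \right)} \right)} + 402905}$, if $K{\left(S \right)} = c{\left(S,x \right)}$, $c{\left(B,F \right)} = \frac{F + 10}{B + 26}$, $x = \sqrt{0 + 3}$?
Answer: $\frac{\sqrt{78969400 + 2 \sqrt{3}}}{14} \approx 634.75$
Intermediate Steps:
$x = \sqrt{3} \approx 1.732$
$c{\left(B,F \right)} = \frac{10 + F}{26 + B}$
$L{\left(n \right)} = 2 n \left(9 + n\right)$ ($L{\left(n \right)} = \left(9 + n\right) 2 n = 2 n \left(9 + n\right)$)
$K{\left(S \right)} = \frac{10 + \sqrt{3}}{26 + S}$
$\sqrt{K{\left(L{\left(-12 \right)} \right)} + 402905} = \sqrt{\frac{10 + \sqrt{3}}{26 + 2 \left(-12\right) \left(9 - 12\right)} + 402905} = \sqrt{\frac{10 + \sqrt{3}}{26 + 2 \left(-12\right) \left(-3\right)} + 402905} = \sqrt{\frac{10 + \sqrt{3}}{26 + 72} + 402905} = \sqrt{\frac{10 + \sqrt{3}}{98} + 402905} = \sqrt{\left(\frac{5}{49} + \frac{\sqrt{3}}{98}\right) + 402905} = \sqrt{\frac{19742350}{49} + \frac{\sqrt{3}}{98}}$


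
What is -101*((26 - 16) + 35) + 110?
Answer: -4435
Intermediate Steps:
-101*((26 - 16) + 35) + 110 = -101*(10 + 35) + 110 = -101*45 + 110 = -4545 + 110 = -4435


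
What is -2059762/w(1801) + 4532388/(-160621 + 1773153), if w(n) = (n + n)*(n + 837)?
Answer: 4968207887513/1915300202054 ≈ 2.5940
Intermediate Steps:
w(n) = 2*n*(837 + n) (w(n) = (2*n)*(837 + n) = 2*n*(837 + n))
-2059762/w(1801) + 4532388/(-160621 + 1773153) = -2059762*1/(3602*(837 + 1801)) + 4532388/(-160621 + 1773153) = -2059762/(2*1801*2638) + 4532388/1612532 = -2059762/9502076 + 4532388*(1/1612532) = -2059762*1/9502076 + 1133097/403133 = -1029881/4751038 + 1133097/403133 = 4968207887513/1915300202054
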